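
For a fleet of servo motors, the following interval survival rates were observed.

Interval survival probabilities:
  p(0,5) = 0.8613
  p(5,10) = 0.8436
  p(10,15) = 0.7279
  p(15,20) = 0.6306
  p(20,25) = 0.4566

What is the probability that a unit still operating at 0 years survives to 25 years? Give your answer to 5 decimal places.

Survival from 0 to 25 is the product of surviving each interval: 0.8613 × 0.8436 × 0.7279 × 0.6306 × 0.4566.
= 0.152283.

0.15228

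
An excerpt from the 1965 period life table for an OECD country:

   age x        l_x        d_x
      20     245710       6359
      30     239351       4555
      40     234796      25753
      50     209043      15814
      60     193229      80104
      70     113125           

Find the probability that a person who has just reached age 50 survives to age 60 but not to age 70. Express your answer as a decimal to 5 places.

0.38319

We want 10|10q50 = (l_60 − l_70)/l_50.
This is the probability of reaching 60 but not 70, conditional on being alive at 50: (l_60 − l_70) / l_50.
= (193229 − 113125) / 209043 = 80104 / 209043 = 0.383194.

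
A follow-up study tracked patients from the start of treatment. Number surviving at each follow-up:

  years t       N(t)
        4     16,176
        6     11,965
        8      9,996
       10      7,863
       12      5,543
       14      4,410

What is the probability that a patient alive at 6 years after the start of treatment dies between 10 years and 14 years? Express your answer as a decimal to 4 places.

0.2886

This is the probability of reaching 10 but not 14, conditional on being alive at 6: (N(10) − N(14)) / N(6).
= (7,863 − 4,410) / 11,965 = 3,453 / 11,965 = 0.288592.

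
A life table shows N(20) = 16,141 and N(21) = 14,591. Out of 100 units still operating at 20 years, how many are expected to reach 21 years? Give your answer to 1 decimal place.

90.4

The relevant probability is 14,591/16,141 = 0.903971.
Expected number = 100 × 0.903971 = 90.4.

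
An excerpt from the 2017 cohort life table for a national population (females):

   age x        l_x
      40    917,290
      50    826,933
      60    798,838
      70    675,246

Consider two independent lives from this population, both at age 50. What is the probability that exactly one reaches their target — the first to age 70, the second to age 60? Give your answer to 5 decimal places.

0.20494

p₁ = l_70/l_50 = 675,246/826,933 = 0.816567; p₂ = l_60/l_50 = 798,838/826,933 = 0.966025.
P(exactly one) = p₁(1−p₂) + (1−p₁)p₂ = 0.027743 + 0.177201 = 0.204944.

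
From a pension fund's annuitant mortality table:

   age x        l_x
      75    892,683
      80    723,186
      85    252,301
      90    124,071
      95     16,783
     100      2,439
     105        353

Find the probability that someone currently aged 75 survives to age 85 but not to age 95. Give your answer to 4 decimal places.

0.2638

We want 10|10q75 = (l_85 − l_95)/l_75.
This is the probability of reaching 85 but not 95, conditional on being alive at 75: (l_85 − l_95) / l_75.
= (252,301 − 16,783) / 892,683 = 235,518 / 892,683 = 0.263832.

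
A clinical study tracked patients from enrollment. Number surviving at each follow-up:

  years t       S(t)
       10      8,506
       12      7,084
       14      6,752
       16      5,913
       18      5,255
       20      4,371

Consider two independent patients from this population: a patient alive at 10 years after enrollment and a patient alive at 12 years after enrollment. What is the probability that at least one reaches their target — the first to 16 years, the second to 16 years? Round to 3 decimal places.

0.950

p₁ = S(16)/S(10) = 5,913/8,506 = 0.695156; p₂ = S(16)/S(12) = 5,913/7,084 = 0.834698.
P(at least one) = 1 − (1−p₁)(1−p₂) = 1 − 0.304844 × 0.165302 = 0.949609.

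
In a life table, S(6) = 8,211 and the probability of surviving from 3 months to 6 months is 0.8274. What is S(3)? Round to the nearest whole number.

9924

S(3) = S(6) / p = 8,211 / 0.8274 = 9924.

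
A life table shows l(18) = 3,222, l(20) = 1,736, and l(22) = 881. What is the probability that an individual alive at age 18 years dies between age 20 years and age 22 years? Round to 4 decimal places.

0.2654

This is the probability of reaching 20 but not 22, conditional on being alive at 18: (l(20) − l(22)) / l(18).
= (1,736 − 881) / 3,222 = 855 / 3,222 = 0.265363.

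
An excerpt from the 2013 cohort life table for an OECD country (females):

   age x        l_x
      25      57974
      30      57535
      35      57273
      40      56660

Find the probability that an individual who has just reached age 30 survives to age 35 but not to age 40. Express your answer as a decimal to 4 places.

We want 5|5q30 = (l_35 − l_40)/l_30.
This is the probability of reaching 35 but not 40, conditional on being alive at 30: (l_35 − l_40) / l_30.
= (57273 − 56660) / 57535 = 613 / 57535 = 0.010654.

0.0107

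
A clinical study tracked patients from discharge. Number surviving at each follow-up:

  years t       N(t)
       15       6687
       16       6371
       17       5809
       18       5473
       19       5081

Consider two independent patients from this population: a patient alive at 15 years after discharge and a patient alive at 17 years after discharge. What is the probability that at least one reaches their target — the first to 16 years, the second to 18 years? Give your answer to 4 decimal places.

0.9973

p₁ = N(16)/N(15) = 6371/6687 = 0.952744; p₂ = N(18)/N(17) = 5473/5809 = 0.942159.
P(at least one) = 1 − (1−p₁)(1−p₂) = 1 − 0.047256 × 0.057841 = 0.997267.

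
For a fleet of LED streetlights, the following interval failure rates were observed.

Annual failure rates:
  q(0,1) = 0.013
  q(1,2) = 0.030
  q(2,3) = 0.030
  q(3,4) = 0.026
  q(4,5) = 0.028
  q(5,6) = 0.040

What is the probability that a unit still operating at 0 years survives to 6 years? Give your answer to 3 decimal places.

Survival from 0 to 6 is the product of surviving each interval: (1 − 0.013) × (1 − 0.030) × (1 − 0.030) × (1 − 0.026) × (1 − 0.028) × (1 − 0.040).
= 0.987 × 0.970 × 0.970 × 0.974 × 0.972 × 0.960 = 0.844028.

0.844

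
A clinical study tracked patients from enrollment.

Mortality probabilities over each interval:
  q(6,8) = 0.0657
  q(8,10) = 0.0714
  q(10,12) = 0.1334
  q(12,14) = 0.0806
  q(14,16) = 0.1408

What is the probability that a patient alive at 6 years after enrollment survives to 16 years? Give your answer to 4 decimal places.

Chaining the interval survival probabilities: (1 − 0.0657) × (1 − 0.0714) × (1 − 0.1334) × (1 − 0.0806) × (1 − 0.1408).
= 0.9343 × 0.9286 × 0.8666 × 0.9194 × 0.8592 = 0.593926.

0.5939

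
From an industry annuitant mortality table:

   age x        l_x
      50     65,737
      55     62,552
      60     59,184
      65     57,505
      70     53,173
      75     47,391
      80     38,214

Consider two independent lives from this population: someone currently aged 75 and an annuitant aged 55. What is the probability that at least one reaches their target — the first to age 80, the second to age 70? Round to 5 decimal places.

0.97097

p₁ = l_80/l_75 = 38,214/47,391 = 0.806356; p₂ = l_70/l_55 = 53,173/62,552 = 0.850061.
P(at least one) = 1 − (1−p₁)(1−p₂) = 1 − 0.193644 × 0.149939 = 0.970965.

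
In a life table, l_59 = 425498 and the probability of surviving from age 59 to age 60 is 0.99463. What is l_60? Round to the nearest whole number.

l_60 = l_59 × p = 425498 × 0.99463 = 423213.

423213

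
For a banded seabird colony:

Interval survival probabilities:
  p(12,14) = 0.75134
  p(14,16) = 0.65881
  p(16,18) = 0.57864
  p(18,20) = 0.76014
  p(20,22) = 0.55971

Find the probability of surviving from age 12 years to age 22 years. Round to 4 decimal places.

Survival from 12 to 22 is the product of surviving each interval: 0.75134 × 0.65881 × 0.57864 × 0.76014 × 0.55971.
= 0.121860.

0.1219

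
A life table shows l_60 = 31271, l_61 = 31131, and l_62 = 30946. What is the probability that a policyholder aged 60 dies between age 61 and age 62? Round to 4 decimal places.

0.0059

This is the probability of reaching 61 but not 62, conditional on being alive at 60: (l_61 − l_62) / l_60.
= (31131 − 30946) / 31271 = 185 / 31271 = 0.005916.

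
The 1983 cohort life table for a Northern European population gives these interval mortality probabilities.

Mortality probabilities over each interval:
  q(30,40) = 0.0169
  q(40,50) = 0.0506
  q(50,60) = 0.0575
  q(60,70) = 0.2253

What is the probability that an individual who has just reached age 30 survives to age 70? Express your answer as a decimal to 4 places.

Chaining the interval survival probabilities: (1 − 0.0169) × (1 − 0.0506) × (1 − 0.0575) × (1 − 0.2253).
= 0.9831 × 0.9494 × 0.9425 × 0.7747 = 0.681494.

0.6815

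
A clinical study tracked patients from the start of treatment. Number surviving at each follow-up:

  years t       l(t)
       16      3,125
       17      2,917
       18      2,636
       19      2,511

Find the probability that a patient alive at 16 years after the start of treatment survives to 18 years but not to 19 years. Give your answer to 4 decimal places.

0.0400

This is the probability of reaching 18 but not 19, conditional on being alive at 16: (l(18) − l(19)) / l(16).
= (2,636 − 2,511) / 3,125 = 125 / 3,125 = 0.040000.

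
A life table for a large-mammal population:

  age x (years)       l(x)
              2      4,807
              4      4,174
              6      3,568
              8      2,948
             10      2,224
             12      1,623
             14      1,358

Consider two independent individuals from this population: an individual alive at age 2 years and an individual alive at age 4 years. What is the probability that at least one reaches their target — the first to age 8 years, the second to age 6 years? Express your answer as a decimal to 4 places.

p₁ = l(8)/l(2) = 2,948/4,807 = 0.613272; p₂ = l(6)/l(4) = 3,568/4,174 = 0.854816.
P(at least one) = 1 − (1−p₁)(1−p₂) = 1 − 0.386728 × 0.145184 = 0.943853.

0.9439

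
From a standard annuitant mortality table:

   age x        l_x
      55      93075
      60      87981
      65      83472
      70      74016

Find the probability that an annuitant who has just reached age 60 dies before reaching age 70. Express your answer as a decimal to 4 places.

0.1587

P(die before 70 | alive at 60) = 1 − l_70/l_60 = 1 − 74016/87981 = (13965)/87981 = 0.158727.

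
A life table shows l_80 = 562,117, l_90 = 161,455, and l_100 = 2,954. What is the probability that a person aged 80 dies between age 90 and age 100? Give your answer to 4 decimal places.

We want 10|10q80 = (l_90 − l_100)/l_80.
This is the probability of reaching 90 but not 100, conditional on being alive at 80: (l_90 − l_100) / l_80.
= (161,455 − 2,954) / 562,117 = 158,501 / 562,117 = 0.281972.

0.2820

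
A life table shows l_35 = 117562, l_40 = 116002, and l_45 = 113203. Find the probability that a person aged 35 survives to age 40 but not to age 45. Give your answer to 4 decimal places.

0.0238

We want 5|5q35 = (l_40 − l_45)/l_35.
This is the probability of reaching 40 but not 45, conditional on being alive at 35: (l_40 − l_45) / l_35.
= (116002 − 113203) / 117562 = 2799 / 117562 = 0.023809.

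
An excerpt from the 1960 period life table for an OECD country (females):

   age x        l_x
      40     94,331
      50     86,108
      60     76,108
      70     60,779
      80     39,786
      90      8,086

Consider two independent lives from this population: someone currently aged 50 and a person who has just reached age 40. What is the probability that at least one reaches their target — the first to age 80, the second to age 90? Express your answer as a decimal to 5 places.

p₁ = l_80/l_50 = 39,786/86,108 = 0.462048; p₂ = l_90/l_40 = 8,086/94,331 = 0.085719.
P(at least one) = 1 − (1−p₁)(1−p₂) = 1 − 0.537952 × 0.914281 = 0.508161.

0.50816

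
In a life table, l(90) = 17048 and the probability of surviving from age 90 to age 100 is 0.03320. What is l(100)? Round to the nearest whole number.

566

l(100) = l(90) × p = 17048 × 0.03320 = 566.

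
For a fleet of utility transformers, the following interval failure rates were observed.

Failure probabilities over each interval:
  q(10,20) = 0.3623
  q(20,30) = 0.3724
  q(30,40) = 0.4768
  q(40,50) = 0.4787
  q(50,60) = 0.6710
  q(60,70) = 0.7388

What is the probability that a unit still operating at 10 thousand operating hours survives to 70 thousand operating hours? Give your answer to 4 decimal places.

P(survive 10→70) = (1 − 0.3623) × (1 − 0.3724) × (1 − 0.4768) × (1 − 0.4787) × (1 − 0.6710) × (1 − 0.7388).
= 0.6377 × 0.6276 × 0.5232 × 0.5213 × 0.3290 × 0.2612 = 0.009380.

0.0094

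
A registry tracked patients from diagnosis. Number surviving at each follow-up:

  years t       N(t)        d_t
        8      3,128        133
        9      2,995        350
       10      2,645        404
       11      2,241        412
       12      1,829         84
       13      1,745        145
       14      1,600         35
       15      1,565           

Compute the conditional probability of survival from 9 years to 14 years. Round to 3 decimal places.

0.534

The conditional survival probability is N(14)/N(9) = 1,600/2,995 = 0.534224.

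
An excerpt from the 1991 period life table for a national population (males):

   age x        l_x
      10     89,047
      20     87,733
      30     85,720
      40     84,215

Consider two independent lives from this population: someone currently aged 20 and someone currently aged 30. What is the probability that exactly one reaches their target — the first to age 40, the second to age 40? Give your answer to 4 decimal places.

0.0562

p₁ = l_40/l_20 = 84,215/87,733 = 0.959901; p₂ = l_40/l_30 = 84,215/85,720 = 0.982443.
P(exactly one) = p₁(1−p₂) + (1−p₁)p₂ = 0.016853 + 0.039395 = 0.056248.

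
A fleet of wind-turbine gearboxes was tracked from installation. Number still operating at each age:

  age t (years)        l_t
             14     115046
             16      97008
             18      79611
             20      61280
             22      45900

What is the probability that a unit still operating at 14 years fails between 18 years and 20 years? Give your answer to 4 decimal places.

0.1593

This is the probability of reaching 18 but not 20, conditional on being operational at 14: (l_18 − l_20) / l_14.
= (79611 − 61280) / 115046 = 18331 / 115046 = 0.159336.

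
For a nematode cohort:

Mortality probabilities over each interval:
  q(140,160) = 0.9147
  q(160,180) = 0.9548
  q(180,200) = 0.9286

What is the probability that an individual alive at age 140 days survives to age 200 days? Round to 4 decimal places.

0.0003

P(survive 140→200) = (1 − 0.9147) × (1 − 0.9548) × (1 − 0.9286).
= 0.0853 × 0.0452 × 0.0714 = 0.000275.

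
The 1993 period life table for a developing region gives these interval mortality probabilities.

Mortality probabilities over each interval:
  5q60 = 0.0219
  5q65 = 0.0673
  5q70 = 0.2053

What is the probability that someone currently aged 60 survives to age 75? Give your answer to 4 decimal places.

0.7250

Survival from 60 to 75 is the product of surviving each interval: (1 − 0.0219) × (1 − 0.0673) × (1 − 0.2053).
= 0.9781 × 0.9327 × 0.7947 = 0.724984.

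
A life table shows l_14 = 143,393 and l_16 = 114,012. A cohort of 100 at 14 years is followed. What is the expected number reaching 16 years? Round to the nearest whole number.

80

The relevant probability is 114,012/143,393 = 0.795102.
Expected number = 100 × 0.795102 = 80.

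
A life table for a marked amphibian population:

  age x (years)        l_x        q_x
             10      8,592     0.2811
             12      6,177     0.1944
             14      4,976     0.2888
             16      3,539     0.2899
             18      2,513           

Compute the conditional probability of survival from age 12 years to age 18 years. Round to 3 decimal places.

0.407

The conditional survival probability is l_18/l_12 = 2,513/6,177 = 0.406832.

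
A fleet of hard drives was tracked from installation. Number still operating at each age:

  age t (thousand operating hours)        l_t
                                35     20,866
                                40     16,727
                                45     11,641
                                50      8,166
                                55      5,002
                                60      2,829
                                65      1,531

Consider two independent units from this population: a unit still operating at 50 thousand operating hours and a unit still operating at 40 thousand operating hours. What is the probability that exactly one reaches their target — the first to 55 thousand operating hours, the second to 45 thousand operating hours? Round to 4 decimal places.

0.4559

p₁ = l_55/l_50 = 5,002/8,166 = 0.612540; p₂ = l_45/l_40 = 11,641/16,727 = 0.695941.
P(exactly one) = p₁(1−p₂) + (1−p₁)p₂ = 0.186248 + 0.269649 = 0.455898.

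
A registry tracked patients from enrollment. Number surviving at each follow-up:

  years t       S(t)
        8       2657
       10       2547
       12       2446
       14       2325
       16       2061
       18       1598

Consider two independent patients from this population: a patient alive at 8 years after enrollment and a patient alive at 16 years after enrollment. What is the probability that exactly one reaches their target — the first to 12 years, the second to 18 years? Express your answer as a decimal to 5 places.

0.26838

p₁ = S(12)/S(8) = 2446/2657 = 0.920587; p₂ = S(18)/S(16) = 1598/2061 = 0.775352.
P(exactly one) = p₁(1−p₂) + (1−p₁)p₂ = 0.206808 + 0.061573 = 0.268381.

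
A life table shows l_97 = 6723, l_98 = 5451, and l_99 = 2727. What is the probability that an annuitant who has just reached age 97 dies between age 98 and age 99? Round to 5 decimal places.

We want 1|1q97 = (l_98 − l_99)/l_97.
This is the probability of reaching 98 but not 99, conditional on being alive at 97: (l_98 − l_99) / l_97.
= (5451 − 2727) / 6723 = 2724 / 6723 = 0.405176.

0.40518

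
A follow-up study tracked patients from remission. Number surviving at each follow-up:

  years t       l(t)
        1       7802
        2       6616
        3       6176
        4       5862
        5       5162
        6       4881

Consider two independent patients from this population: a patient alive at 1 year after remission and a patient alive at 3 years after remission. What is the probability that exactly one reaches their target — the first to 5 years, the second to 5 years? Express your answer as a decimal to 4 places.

p₁ = l(5)/l(1) = 5162/7802 = 0.661625; p₂ = l(5)/l(3) = 5162/6176 = 0.835816.
P(exactly one) = p₁(1−p₂) + (1−p₁)p₂ = 0.108628 + 0.282819 = 0.391447.

0.3914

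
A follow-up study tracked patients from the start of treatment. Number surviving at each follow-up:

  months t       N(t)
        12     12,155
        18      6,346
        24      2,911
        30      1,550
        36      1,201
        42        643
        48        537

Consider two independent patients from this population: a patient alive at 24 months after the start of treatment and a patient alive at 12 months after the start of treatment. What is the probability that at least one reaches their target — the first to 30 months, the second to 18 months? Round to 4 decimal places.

0.7766

p₁ = N(30)/N(24) = 1,550/2,911 = 0.532463; p₂ = N(18)/N(12) = 6,346/12,155 = 0.522090.
P(at least one) = 1 − (1−p₁)(1−p₂) = 1 − 0.467537 × 0.477910 = 0.776559.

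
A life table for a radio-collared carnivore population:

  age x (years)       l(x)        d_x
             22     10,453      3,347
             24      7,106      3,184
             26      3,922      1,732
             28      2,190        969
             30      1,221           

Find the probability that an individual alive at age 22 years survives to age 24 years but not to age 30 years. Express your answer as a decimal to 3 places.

This is the probability of reaching 24 but not 30, conditional on being alive at 22: (l(24) − l(30)) / l(22).
= (7,106 − 1,221) / 10,453 = 5,885 / 10,453 = 0.562996.

0.563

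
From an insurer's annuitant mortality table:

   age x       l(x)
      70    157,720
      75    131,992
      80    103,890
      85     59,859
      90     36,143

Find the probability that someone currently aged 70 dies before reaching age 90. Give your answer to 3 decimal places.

P(die before 90 | alive at 70) = 1 − l(90)/l(70) = 1 − 36,143/157,720 = (121,577)/157,720 = 0.770841.

0.771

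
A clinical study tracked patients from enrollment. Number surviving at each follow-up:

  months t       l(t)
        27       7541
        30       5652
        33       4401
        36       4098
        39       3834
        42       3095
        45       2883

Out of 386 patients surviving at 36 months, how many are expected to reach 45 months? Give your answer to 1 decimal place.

271.6

The relevant probability is 2883/4098 = 0.703514.
Expected number = 386 × 0.703514 = 271.6.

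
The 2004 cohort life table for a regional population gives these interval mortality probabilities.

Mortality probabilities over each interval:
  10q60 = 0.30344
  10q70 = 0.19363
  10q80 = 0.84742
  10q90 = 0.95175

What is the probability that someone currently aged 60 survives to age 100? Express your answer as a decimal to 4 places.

The overall survival probability is (1 − 0.30344) × (1 − 0.19363) × (1 − 0.84742) × (1 − 0.95175).
= 0.69656 × 0.80637 × 0.15258 × 0.04825 = 0.004135.

0.0041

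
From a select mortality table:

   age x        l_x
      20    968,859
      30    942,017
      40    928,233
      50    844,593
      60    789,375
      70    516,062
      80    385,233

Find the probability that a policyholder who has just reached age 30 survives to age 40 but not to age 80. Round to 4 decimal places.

We want 10|40q30 = (l_40 − l_80)/l_30.
This is the probability of reaching 40 but not 80, conditional on being alive at 30: (l_40 − l_80) / l_30.
= (928,233 − 385,233) / 942,017 = 543,000 / 942,017 = 0.576423.

0.5764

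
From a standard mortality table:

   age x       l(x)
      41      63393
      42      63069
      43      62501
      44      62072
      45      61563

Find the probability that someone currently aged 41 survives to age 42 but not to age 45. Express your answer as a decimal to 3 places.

This is the probability of reaching 42 but not 45, conditional on being alive at 41: (l(42) − l(45)) / l(41).
= (63069 − 61563) / 63393 = 1506 / 63393 = 0.023757.

0.024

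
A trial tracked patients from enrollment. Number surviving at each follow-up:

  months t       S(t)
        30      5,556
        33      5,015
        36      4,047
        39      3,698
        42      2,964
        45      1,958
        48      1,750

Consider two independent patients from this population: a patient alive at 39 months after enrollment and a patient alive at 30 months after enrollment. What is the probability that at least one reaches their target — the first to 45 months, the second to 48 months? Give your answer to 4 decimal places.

0.6777

p₁ = S(45)/S(39) = 1,958/3,698 = 0.529475; p₂ = S(48)/S(30) = 1,750/5,556 = 0.314975.
P(at least one) = 1 − (1−p₁)(1−p₂) = 1 − 0.470525 × 0.685025 = 0.677679.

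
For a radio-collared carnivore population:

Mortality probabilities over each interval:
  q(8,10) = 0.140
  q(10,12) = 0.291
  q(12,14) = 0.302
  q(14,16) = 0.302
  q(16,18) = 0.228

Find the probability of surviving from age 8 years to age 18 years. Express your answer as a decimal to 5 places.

Survival from 8 to 18 is the product of surviving each interval: (1 − 0.140) × (1 − 0.291) × (1 − 0.302) × (1 − 0.302) × (1 − 0.228).
= 0.860 × 0.709 × 0.698 × 0.698 × 0.772 = 0.229336.

0.22934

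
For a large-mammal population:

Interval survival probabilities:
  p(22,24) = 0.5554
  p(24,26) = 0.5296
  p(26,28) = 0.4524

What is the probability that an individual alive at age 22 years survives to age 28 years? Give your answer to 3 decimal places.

The overall survival probability is 0.5554 × 0.5296 × 0.4524.
= 0.133069.

0.133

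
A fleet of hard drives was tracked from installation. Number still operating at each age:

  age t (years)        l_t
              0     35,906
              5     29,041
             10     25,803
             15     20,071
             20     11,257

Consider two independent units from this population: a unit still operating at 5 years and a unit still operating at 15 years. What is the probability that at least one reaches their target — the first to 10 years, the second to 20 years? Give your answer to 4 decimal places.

p₁ = l_10/l_5 = 25,803/29,041 = 0.888502; p₂ = l_20/l_15 = 11,257/20,071 = 0.560859.
P(at least one) = 1 − (1−p₁)(1−p₂) = 1 − 0.111498 × 0.439141 = 0.951037.

0.9510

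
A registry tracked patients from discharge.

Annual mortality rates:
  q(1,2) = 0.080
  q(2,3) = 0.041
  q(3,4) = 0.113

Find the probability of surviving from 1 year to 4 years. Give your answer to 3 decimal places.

0.783

P(survive 1→4) = (1 − 0.080) × (1 − 0.041) × (1 − 0.113).
= 0.920 × 0.959 × 0.887 = 0.782582.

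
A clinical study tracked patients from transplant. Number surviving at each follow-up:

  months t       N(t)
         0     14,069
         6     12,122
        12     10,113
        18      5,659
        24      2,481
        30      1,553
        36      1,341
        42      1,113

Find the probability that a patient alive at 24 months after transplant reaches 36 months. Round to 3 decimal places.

The conditional survival probability is N(36)/N(24) = 1,341/2,481 = 0.540508.

0.541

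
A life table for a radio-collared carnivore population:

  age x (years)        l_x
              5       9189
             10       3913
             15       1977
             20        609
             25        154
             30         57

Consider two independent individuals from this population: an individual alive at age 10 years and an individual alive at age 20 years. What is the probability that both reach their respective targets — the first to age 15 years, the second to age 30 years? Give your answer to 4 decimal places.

p₁ = l_15/l_10 = 1977/3913 = 0.505239; p₂ = l_30/l_20 = 57/609 = 0.093596.
P(both) = p₁ × p₂ = 0.505239 × 0.093596 = 0.047288.

0.0473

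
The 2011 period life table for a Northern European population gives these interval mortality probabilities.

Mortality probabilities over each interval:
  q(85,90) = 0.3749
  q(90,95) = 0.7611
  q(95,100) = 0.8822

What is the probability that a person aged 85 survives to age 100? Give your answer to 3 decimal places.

0.018

P(survive 85→100) = (1 − 0.3749) × (1 − 0.7611) × (1 − 0.8822).
= 0.6251 × 0.2389 × 0.1178 = 0.017592.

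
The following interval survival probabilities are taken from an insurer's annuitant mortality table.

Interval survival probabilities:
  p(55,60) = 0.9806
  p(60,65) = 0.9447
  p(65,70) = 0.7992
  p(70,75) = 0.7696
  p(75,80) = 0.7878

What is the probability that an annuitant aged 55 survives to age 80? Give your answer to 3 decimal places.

Survival from 55 to 80 is the product of surviving each interval: 0.9806 × 0.9447 × 0.7992 × 0.7696 × 0.7878.
= 0.448872.

0.449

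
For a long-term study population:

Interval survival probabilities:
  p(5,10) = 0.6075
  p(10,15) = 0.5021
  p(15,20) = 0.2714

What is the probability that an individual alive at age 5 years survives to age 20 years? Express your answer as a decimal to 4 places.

0.0828

The overall survival probability is 0.6075 × 0.5021 × 0.2714.
= 0.082784.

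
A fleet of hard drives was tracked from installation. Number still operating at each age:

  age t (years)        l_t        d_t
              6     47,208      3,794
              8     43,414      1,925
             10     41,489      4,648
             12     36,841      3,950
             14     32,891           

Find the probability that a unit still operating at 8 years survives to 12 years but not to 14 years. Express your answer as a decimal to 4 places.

This is the probability of reaching 12 but not 14, conditional on being operational at 8: (l_12 − l_14) / l_8.
= (36,841 − 32,891) / 43,414 = 3,950 / 43,414 = 0.090984.

0.0910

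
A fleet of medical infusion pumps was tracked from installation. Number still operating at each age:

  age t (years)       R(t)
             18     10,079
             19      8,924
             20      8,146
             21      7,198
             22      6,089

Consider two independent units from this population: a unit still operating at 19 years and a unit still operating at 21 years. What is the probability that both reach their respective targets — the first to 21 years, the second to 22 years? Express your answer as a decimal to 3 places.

0.682

p₁ = R(21)/R(19) = 7,198/8,924 = 0.806589; p₂ = R(22)/R(21) = 6,089/7,198 = 0.845929.
P(both) = p₁ × p₂ = 0.806589 × 0.845929 = 0.682317.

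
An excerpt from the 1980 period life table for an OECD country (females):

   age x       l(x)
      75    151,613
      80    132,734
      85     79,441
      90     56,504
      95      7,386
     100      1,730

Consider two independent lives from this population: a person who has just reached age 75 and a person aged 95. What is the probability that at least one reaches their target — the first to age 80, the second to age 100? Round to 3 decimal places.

p₁ = l(80)/l(75) = 132,734/151,613 = 0.875479; p₂ = l(100)/l(95) = 1,730/7,386 = 0.234227.
P(at least one) = 1 − (1−p₁)(1−p₂) = 1 − 0.124521 × 0.765773 = 0.904645.

0.905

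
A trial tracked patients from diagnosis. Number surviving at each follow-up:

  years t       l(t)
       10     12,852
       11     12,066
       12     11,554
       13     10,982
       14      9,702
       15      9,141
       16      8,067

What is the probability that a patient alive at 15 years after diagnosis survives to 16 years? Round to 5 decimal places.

0.88251

The conditional survival probability is l(16)/l(15) = 8,067/9,141 = 0.882507.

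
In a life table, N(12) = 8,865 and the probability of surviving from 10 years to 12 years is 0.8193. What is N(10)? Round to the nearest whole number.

10820

N(10) = N(12) / p = 8,865 / 0.8193 = 10820.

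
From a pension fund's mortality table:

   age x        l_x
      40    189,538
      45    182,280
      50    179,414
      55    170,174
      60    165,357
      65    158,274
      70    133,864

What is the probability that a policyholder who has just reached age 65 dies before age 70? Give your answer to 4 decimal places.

P(die before 70 | alive at 65) = 1 − l_70/l_65 = 1 − 133,864/158,274 = (24,410)/158,274 = 0.154226.

0.1542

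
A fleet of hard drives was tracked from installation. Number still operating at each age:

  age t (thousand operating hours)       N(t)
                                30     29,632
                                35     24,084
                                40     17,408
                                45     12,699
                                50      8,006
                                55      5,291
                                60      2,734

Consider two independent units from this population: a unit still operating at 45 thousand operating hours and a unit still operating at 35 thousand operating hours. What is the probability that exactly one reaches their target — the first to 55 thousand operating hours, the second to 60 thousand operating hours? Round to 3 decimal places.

0.436

p₁ = N(55)/N(45) = 5,291/12,699 = 0.416647; p₂ = N(60)/N(35) = 2,734/24,084 = 0.113519.
P(exactly one) = p₁(1−p₂) + (1−p₁)p₂ = 0.369350 + 0.066222 = 0.435571.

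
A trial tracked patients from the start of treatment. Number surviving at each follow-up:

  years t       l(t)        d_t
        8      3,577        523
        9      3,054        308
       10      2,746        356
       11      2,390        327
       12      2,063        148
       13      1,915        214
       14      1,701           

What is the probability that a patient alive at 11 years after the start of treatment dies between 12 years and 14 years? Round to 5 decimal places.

This is the probability of reaching 12 but not 14, conditional on being alive at 11: (l(12) − l(14)) / l(11).
= (2,063 − 1,701) / 2,390 = 362 / 2,390 = 0.151464.

0.15146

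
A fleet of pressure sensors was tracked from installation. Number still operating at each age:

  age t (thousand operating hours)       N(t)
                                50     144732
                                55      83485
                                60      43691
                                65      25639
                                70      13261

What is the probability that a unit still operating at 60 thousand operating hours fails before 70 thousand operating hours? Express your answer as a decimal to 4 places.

P(fail before 70 | operational at 60) = 1 − N(70)/N(60) = 1 − 13261/43691 = (30430)/43691 = 0.696482.

0.6965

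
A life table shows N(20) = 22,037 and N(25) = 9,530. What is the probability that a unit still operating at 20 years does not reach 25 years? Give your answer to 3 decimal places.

P(fail before 25 | operational at 20) = 1 − N(25)/N(20) = 1 − 9,530/22,037 = (12,507)/22,037 = 0.567545.

0.568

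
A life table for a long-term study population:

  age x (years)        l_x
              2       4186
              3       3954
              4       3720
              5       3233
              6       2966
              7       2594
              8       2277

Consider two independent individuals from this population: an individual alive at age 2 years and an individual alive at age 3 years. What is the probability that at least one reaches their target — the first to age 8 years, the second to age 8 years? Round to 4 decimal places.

p₁ = l_8/l_2 = 2277/4186 = 0.543956; p₂ = l_8/l_3 = 2277/3954 = 0.575873.
P(at least one) = 1 − (1−p₁)(1−p₂) = 1 − 0.456044 × 0.424127 = 0.806579.

0.8066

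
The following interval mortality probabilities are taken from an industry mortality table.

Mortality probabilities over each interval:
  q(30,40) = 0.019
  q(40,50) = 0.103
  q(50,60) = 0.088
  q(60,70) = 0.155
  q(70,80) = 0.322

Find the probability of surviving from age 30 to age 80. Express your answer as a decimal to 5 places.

The overall survival probability is (1 − 0.019) × (1 − 0.103) × (1 − 0.088) × (1 − 0.155) × (1 − 0.322).
= 0.981 × 0.897 × 0.912 × 0.845 × 0.678 = 0.459772.

0.45977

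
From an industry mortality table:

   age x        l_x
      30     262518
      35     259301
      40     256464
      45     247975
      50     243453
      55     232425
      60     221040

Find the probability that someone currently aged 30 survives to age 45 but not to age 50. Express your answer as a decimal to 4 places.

0.0172

We want 15|5q30 = (l_45 − l_50)/l_30.
This is the probability of reaching 45 but not 50, conditional on being alive at 30: (l_45 − l_50) / l_30.
= (247975 − 243453) / 262518 = 4522 / 262518 = 0.017225.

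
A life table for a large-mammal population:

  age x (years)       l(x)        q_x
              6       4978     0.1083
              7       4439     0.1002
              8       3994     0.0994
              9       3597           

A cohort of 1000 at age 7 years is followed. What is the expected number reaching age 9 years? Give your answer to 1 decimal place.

810.3

The relevant probability is 3597/4439 = 0.810318.
Expected number = 1000 × 0.810318 = 810.3.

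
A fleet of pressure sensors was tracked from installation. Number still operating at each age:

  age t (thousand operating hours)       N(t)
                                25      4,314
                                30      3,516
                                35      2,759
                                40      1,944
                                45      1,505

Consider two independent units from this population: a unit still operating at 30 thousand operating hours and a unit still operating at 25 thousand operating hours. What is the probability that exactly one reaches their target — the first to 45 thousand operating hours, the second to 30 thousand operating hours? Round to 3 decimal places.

0.545

p₁ = N(45)/N(30) = 1,505/3,516 = 0.428043; p₂ = N(30)/N(25) = 3,516/4,314 = 0.815021.
P(exactly one) = p₁(1−p₂) + (1−p₁)p₂ = 0.079179 + 0.466157 = 0.545336.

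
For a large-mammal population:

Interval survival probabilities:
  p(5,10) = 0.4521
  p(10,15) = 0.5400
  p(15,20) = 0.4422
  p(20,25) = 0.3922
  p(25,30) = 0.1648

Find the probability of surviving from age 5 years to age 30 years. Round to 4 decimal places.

0.0070

P(survive 5→30) = 0.4521 × 0.5400 × 0.4422 × 0.3922 × 0.1648.
= 0.006978.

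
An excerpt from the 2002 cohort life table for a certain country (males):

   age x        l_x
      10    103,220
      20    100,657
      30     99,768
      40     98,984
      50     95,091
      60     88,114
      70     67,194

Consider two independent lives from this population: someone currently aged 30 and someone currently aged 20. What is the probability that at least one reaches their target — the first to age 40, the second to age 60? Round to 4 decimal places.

0.9990

p₁ = l_40/l_30 = 98,984/99,768 = 0.992142; p₂ = l_60/l_20 = 88,114/100,657 = 0.875389.
P(at least one) = 1 − (1−p₁)(1−p₂) = 1 − 0.007858 × 0.124611 = 0.999021.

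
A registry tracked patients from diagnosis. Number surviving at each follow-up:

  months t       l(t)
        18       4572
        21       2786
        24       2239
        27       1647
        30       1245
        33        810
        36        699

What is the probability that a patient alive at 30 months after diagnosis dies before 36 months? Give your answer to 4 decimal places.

P(die before 36 | alive at 30) = 1 − l(36)/l(30) = 1 − 699/1245 = (546)/1245 = 0.438554.

0.4386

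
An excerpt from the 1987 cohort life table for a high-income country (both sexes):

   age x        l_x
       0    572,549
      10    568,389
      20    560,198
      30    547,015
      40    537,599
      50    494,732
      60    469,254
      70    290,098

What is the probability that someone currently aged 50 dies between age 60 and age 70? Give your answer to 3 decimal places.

0.362

We want 10|10q50 = (l_60 − l_70)/l_50.
This is the probability of reaching 60 but not 70, conditional on being alive at 50: (l_60 − l_70) / l_50.
= (469,254 − 290,098) / 494,732 = 179,156 / 494,732 = 0.362127.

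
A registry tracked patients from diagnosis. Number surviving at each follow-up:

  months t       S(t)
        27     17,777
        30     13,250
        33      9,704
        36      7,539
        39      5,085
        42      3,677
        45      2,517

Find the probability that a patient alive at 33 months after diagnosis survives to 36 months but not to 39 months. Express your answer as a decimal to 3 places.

0.253

This is the probability of reaching 36 but not 39, conditional on being alive at 33: (S(36) − S(39)) / S(33).
= (7,539 − 5,085) / 9,704 = 2,454 / 9,704 = 0.252885.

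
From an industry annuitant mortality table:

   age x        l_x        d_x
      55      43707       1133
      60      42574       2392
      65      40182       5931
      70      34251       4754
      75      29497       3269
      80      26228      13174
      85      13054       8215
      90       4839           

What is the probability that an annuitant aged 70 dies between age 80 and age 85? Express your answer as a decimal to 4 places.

We want 10|5q70 = (l_80 − l_85)/l_70.
This is the probability of reaching 80 but not 85, conditional on being alive at 70: (l_80 − l_85) / l_70.
= (26228 − 13054) / 34251 = 13174 / 34251 = 0.384631.

0.3846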